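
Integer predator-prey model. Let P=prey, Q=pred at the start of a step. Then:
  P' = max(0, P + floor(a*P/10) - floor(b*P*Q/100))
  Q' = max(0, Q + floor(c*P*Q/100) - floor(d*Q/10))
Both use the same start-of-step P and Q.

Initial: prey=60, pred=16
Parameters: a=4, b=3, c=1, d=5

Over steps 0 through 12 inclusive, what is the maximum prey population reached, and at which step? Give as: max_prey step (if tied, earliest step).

Step 1: prey: 60+24-28=56; pred: 16+9-8=17
Step 2: prey: 56+22-28=50; pred: 17+9-8=18
Step 3: prey: 50+20-27=43; pred: 18+9-9=18
Step 4: prey: 43+17-23=37; pred: 18+7-9=16
Step 5: prey: 37+14-17=34; pred: 16+5-8=13
Step 6: prey: 34+13-13=34; pred: 13+4-6=11
Step 7: prey: 34+13-11=36; pred: 11+3-5=9
Step 8: prey: 36+14-9=41; pred: 9+3-4=8
Step 9: prey: 41+16-9=48; pred: 8+3-4=7
Step 10: prey: 48+19-10=57; pred: 7+3-3=7
Step 11: prey: 57+22-11=68; pred: 7+3-3=7
Step 12: prey: 68+27-14=81; pred: 7+4-3=8
Max prey = 81 at step 12

Answer: 81 12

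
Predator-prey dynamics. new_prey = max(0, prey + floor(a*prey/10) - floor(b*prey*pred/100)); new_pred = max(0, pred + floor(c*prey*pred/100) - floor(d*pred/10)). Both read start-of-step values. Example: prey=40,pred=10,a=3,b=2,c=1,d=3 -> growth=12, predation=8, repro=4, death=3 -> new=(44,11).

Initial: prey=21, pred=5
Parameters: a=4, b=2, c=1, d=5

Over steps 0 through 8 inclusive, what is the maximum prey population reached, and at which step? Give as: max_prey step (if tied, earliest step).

Answer: 192 8

Derivation:
Step 1: prey: 21+8-2=27; pred: 5+1-2=4
Step 2: prey: 27+10-2=35; pred: 4+1-2=3
Step 3: prey: 35+14-2=47; pred: 3+1-1=3
Step 4: prey: 47+18-2=63; pred: 3+1-1=3
Step 5: prey: 63+25-3=85; pred: 3+1-1=3
Step 6: prey: 85+34-5=114; pred: 3+2-1=4
Step 7: prey: 114+45-9=150; pred: 4+4-2=6
Step 8: prey: 150+60-18=192; pred: 6+9-3=12
Max prey = 192 at step 8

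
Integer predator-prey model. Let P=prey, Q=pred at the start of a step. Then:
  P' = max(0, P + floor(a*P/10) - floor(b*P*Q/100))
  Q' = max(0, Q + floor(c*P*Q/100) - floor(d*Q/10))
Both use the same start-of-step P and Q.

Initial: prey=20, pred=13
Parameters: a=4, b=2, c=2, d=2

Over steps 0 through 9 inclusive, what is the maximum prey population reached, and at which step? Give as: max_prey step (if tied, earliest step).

Step 1: prey: 20+8-5=23; pred: 13+5-2=16
Step 2: prey: 23+9-7=25; pred: 16+7-3=20
Step 3: prey: 25+10-10=25; pred: 20+10-4=26
Step 4: prey: 25+10-13=22; pred: 26+13-5=34
Step 5: prey: 22+8-14=16; pred: 34+14-6=42
Step 6: prey: 16+6-13=9; pred: 42+13-8=47
Step 7: prey: 9+3-8=4; pred: 47+8-9=46
Step 8: prey: 4+1-3=2; pred: 46+3-9=40
Step 9: prey: 2+0-1=1; pred: 40+1-8=33
Max prey = 25 at step 2

Answer: 25 2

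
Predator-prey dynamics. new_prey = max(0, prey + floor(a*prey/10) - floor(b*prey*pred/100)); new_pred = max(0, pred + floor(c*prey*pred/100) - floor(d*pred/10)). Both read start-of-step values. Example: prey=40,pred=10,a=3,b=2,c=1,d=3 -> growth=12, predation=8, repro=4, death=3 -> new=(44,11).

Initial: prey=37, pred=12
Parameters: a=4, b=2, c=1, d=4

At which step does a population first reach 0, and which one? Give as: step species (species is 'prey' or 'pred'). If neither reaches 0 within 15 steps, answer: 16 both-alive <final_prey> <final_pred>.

Answer: 16 both-alive 13 6

Derivation:
Step 1: prey: 37+14-8=43; pred: 12+4-4=12
Step 2: prey: 43+17-10=50; pred: 12+5-4=13
Step 3: prey: 50+20-13=57; pred: 13+6-5=14
Step 4: prey: 57+22-15=64; pred: 14+7-5=16
Step 5: prey: 64+25-20=69; pred: 16+10-6=20
Step 6: prey: 69+27-27=69; pred: 20+13-8=25
Step 7: prey: 69+27-34=62; pred: 25+17-10=32
Step 8: prey: 62+24-39=47; pred: 32+19-12=39
Step 9: prey: 47+18-36=29; pred: 39+18-15=42
Step 10: prey: 29+11-24=16; pred: 42+12-16=38
Step 11: prey: 16+6-12=10; pred: 38+6-15=29
Step 12: prey: 10+4-5=9; pred: 29+2-11=20
Step 13: prey: 9+3-3=9; pred: 20+1-8=13
Step 14: prey: 9+3-2=10; pred: 13+1-5=9
Step 15: prey: 10+4-1=13; pred: 9+0-3=6
No extinction within 15 steps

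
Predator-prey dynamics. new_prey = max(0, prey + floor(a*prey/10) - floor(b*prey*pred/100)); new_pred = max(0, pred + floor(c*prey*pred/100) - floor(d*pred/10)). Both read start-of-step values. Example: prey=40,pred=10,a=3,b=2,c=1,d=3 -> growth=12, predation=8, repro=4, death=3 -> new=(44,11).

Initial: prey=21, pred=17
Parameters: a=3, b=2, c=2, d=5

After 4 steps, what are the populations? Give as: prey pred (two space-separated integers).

Step 1: prey: 21+6-7=20; pred: 17+7-8=16
Step 2: prey: 20+6-6=20; pred: 16+6-8=14
Step 3: prey: 20+6-5=21; pred: 14+5-7=12
Step 4: prey: 21+6-5=22; pred: 12+5-6=11

Answer: 22 11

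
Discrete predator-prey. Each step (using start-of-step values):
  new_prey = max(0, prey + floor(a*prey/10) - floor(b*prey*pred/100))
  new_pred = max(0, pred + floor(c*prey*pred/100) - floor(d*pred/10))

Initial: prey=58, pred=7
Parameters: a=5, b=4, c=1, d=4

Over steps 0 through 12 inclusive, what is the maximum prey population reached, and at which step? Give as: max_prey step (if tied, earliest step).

Answer: 83 3

Derivation:
Step 1: prey: 58+29-16=71; pred: 7+4-2=9
Step 2: prey: 71+35-25=81; pred: 9+6-3=12
Step 3: prey: 81+40-38=83; pred: 12+9-4=17
Step 4: prey: 83+41-56=68; pred: 17+14-6=25
Step 5: prey: 68+34-68=34; pred: 25+17-10=32
Step 6: prey: 34+17-43=8; pred: 32+10-12=30
Step 7: prey: 8+4-9=3; pred: 30+2-12=20
Step 8: prey: 3+1-2=2; pred: 20+0-8=12
Step 9: prey: 2+1-0=3; pred: 12+0-4=8
Step 10: prey: 3+1-0=4; pred: 8+0-3=5
Step 11: prey: 4+2-0=6; pred: 5+0-2=3
Step 12: prey: 6+3-0=9; pred: 3+0-1=2
Max prey = 83 at step 3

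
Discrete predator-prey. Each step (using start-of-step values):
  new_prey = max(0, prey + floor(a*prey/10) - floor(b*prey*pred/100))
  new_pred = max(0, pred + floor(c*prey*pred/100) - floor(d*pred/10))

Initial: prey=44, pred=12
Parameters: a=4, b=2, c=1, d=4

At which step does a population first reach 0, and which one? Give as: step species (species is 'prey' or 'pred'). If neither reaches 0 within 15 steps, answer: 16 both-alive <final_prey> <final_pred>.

Step 1: prey: 44+17-10=51; pred: 12+5-4=13
Step 2: prey: 51+20-13=58; pred: 13+6-5=14
Step 3: prey: 58+23-16=65; pred: 14+8-5=17
Step 4: prey: 65+26-22=69; pred: 17+11-6=22
Step 5: prey: 69+27-30=66; pred: 22+15-8=29
Step 6: prey: 66+26-38=54; pred: 29+19-11=37
Step 7: prey: 54+21-39=36; pred: 37+19-14=42
Step 8: prey: 36+14-30=20; pred: 42+15-16=41
Step 9: prey: 20+8-16=12; pred: 41+8-16=33
Step 10: prey: 12+4-7=9; pred: 33+3-13=23
Step 11: prey: 9+3-4=8; pred: 23+2-9=16
Step 12: prey: 8+3-2=9; pred: 16+1-6=11
Step 13: prey: 9+3-1=11; pred: 11+0-4=7
Step 14: prey: 11+4-1=14; pred: 7+0-2=5
Step 15: prey: 14+5-1=18; pred: 5+0-2=3
No extinction within 15 steps

Answer: 16 both-alive 18 3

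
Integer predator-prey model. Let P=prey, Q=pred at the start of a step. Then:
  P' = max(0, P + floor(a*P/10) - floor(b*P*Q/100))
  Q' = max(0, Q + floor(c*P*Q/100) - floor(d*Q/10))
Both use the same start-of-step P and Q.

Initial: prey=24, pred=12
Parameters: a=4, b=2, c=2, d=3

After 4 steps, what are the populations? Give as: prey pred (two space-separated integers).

Answer: 33 30

Derivation:
Step 1: prey: 24+9-5=28; pred: 12+5-3=14
Step 2: prey: 28+11-7=32; pred: 14+7-4=17
Step 3: prey: 32+12-10=34; pred: 17+10-5=22
Step 4: prey: 34+13-14=33; pred: 22+14-6=30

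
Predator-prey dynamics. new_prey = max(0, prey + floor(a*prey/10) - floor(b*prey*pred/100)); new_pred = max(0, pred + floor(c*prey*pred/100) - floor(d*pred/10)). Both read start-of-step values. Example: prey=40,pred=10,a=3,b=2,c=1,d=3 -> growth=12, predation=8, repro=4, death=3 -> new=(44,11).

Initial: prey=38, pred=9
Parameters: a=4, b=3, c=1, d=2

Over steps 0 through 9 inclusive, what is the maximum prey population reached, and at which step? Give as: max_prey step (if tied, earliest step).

Step 1: prey: 38+15-10=43; pred: 9+3-1=11
Step 2: prey: 43+17-14=46; pred: 11+4-2=13
Step 3: prey: 46+18-17=47; pred: 13+5-2=16
Step 4: prey: 47+18-22=43; pred: 16+7-3=20
Step 5: prey: 43+17-25=35; pred: 20+8-4=24
Step 6: prey: 35+14-25=24; pred: 24+8-4=28
Step 7: prey: 24+9-20=13; pred: 28+6-5=29
Step 8: prey: 13+5-11=7; pred: 29+3-5=27
Step 9: prey: 7+2-5=4; pred: 27+1-5=23
Max prey = 47 at step 3

Answer: 47 3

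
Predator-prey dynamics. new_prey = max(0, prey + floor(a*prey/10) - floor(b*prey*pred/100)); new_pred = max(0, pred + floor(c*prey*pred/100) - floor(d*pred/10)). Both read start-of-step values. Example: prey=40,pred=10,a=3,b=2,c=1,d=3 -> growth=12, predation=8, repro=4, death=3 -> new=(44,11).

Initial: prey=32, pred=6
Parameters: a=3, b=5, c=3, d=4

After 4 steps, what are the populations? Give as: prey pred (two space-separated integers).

Step 1: prey: 32+9-9=32; pred: 6+5-2=9
Step 2: prey: 32+9-14=27; pred: 9+8-3=14
Step 3: prey: 27+8-18=17; pred: 14+11-5=20
Step 4: prey: 17+5-17=5; pred: 20+10-8=22

Answer: 5 22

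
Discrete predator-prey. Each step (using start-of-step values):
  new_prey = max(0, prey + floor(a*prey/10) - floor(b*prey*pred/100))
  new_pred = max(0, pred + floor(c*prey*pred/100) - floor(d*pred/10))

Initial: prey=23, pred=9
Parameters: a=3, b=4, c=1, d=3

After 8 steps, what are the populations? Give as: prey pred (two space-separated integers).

Step 1: prey: 23+6-8=21; pred: 9+2-2=9
Step 2: prey: 21+6-7=20; pred: 9+1-2=8
Step 3: prey: 20+6-6=20; pred: 8+1-2=7
Step 4: prey: 20+6-5=21; pred: 7+1-2=6
Step 5: prey: 21+6-5=22; pred: 6+1-1=6
Step 6: prey: 22+6-5=23; pred: 6+1-1=6
Step 7: prey: 23+6-5=24; pred: 6+1-1=6
Step 8: prey: 24+7-5=26; pred: 6+1-1=6

Answer: 26 6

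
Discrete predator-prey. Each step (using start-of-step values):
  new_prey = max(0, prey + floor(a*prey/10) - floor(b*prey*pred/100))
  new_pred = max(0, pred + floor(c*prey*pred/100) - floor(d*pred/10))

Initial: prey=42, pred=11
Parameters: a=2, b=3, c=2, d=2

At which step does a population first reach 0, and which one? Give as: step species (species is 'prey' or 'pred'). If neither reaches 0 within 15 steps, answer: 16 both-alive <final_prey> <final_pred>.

Step 1: prey: 42+8-13=37; pred: 11+9-2=18
Step 2: prey: 37+7-19=25; pred: 18+13-3=28
Step 3: prey: 25+5-21=9; pred: 28+14-5=37
Step 4: prey: 9+1-9=1; pred: 37+6-7=36
Step 5: prey: 1+0-1=0; pred: 36+0-7=29
First extinction: prey at step 5

Answer: 5 prey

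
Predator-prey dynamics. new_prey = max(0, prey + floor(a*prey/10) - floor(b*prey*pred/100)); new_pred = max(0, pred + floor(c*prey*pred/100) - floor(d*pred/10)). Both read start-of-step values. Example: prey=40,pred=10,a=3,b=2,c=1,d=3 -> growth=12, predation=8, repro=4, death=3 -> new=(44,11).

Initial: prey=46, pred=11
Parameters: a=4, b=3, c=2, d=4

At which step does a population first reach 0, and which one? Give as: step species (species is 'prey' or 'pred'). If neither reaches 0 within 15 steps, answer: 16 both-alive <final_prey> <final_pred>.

Answer: 16 both-alive 1 2

Derivation:
Step 1: prey: 46+18-15=49; pred: 11+10-4=17
Step 2: prey: 49+19-24=44; pred: 17+16-6=27
Step 3: prey: 44+17-35=26; pred: 27+23-10=40
Step 4: prey: 26+10-31=5; pred: 40+20-16=44
Step 5: prey: 5+2-6=1; pred: 44+4-17=31
Step 6: prey: 1+0-0=1; pred: 31+0-12=19
Step 7: prey: 1+0-0=1; pred: 19+0-7=12
Step 8: prey: 1+0-0=1; pred: 12+0-4=8
Step 9: prey: 1+0-0=1; pred: 8+0-3=5
Step 10: prey: 1+0-0=1; pred: 5+0-2=3
Step 11: prey: 1+0-0=1; pred: 3+0-1=2
Step 12: prey: 1+0-0=1; pred: 2+0-0=2
Steps 13-15: state stable at prey=1, pred=2 (no change)
No extinction within 15 steps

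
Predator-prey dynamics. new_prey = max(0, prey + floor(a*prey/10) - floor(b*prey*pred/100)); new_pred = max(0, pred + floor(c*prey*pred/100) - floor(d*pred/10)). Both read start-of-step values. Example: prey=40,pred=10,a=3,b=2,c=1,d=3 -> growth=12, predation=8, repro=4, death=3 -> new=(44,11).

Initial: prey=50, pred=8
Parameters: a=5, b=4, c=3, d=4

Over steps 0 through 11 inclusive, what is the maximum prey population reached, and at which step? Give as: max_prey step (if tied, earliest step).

Step 1: prey: 50+25-16=59; pred: 8+12-3=17
Step 2: prey: 59+29-40=48; pred: 17+30-6=41
Step 3: prey: 48+24-78=0; pred: 41+59-16=84
Step 4: prey: 0+0-0=0; pred: 84+0-33=51
Step 5: prey: 0+0-0=0; pred: 51+0-20=31
Step 6: prey: 0+0-0=0; pred: 31+0-12=19
Step 7: prey: 0+0-0=0; pred: 19+0-7=12
Step 8: prey: 0+0-0=0; pred: 12+0-4=8
Step 9: prey: 0+0-0=0; pred: 8+0-3=5
Step 10: prey: 0+0-0=0; pred: 5+0-2=3
Step 11: prey: 0+0-0=0; pred: 3+0-1=2
Max prey = 59 at step 1

Answer: 59 1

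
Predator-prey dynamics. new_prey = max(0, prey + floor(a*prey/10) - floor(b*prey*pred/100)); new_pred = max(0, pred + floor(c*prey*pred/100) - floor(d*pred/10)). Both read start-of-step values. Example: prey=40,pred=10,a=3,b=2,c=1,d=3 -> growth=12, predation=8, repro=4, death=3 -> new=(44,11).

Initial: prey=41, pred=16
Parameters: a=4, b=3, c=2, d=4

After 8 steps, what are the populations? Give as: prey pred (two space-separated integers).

Step 1: prey: 41+16-19=38; pred: 16+13-6=23
Step 2: prey: 38+15-26=27; pred: 23+17-9=31
Step 3: prey: 27+10-25=12; pred: 31+16-12=35
Step 4: prey: 12+4-12=4; pred: 35+8-14=29
Step 5: prey: 4+1-3=2; pred: 29+2-11=20
Step 6: prey: 2+0-1=1; pred: 20+0-8=12
Step 7: prey: 1+0-0=1; pred: 12+0-4=8
Step 8: prey: 1+0-0=1; pred: 8+0-3=5

Answer: 1 5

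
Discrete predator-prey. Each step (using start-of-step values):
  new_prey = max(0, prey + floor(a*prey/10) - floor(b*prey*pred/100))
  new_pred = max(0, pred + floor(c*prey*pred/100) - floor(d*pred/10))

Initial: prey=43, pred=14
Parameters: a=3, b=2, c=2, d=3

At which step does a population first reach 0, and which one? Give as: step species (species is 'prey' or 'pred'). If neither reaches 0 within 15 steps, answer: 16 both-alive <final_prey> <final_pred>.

Step 1: prey: 43+12-12=43; pred: 14+12-4=22
Step 2: prey: 43+12-18=37; pred: 22+18-6=34
Step 3: prey: 37+11-25=23; pred: 34+25-10=49
Step 4: prey: 23+6-22=7; pred: 49+22-14=57
Step 5: prey: 7+2-7=2; pred: 57+7-17=47
Step 6: prey: 2+0-1=1; pred: 47+1-14=34
Step 7: prey: 1+0-0=1; pred: 34+0-10=24
Step 8: prey: 1+0-0=1; pred: 24+0-7=17
Step 9: prey: 1+0-0=1; pred: 17+0-5=12
Step 10: prey: 1+0-0=1; pred: 12+0-3=9
Step 11: prey: 1+0-0=1; pred: 9+0-2=7
Step 12: prey: 1+0-0=1; pred: 7+0-2=5
Step 13: prey: 1+0-0=1; pred: 5+0-1=4
Step 14: prey: 1+0-0=1; pred: 4+0-1=3
Step 15: prey: 1+0-0=1; pred: 3+0-0=3
No extinction within 15 steps

Answer: 16 both-alive 1 3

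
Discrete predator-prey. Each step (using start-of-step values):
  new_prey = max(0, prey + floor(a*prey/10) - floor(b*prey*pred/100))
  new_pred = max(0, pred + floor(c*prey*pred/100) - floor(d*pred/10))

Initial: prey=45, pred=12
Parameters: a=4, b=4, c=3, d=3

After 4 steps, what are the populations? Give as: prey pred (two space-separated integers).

Answer: 0 41

Derivation:
Step 1: prey: 45+18-21=42; pred: 12+16-3=25
Step 2: prey: 42+16-42=16; pred: 25+31-7=49
Step 3: prey: 16+6-31=0; pred: 49+23-14=58
Step 4: prey: 0+0-0=0; pred: 58+0-17=41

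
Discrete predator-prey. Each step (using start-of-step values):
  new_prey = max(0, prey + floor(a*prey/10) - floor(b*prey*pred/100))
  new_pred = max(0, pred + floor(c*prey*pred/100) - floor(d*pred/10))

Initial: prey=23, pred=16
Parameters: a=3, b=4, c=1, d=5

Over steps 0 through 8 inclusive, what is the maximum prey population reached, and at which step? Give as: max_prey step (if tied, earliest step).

Step 1: prey: 23+6-14=15; pred: 16+3-8=11
Step 2: prey: 15+4-6=13; pred: 11+1-5=7
Step 3: prey: 13+3-3=13; pred: 7+0-3=4
Step 4: prey: 13+3-2=14; pred: 4+0-2=2
Step 5: prey: 14+4-1=17; pred: 2+0-1=1
Step 6: prey: 17+5-0=22; pred: 1+0-0=1
Step 7: prey: 22+6-0=28; pred: 1+0-0=1
Step 8: prey: 28+8-1=35; pred: 1+0-0=1
Max prey = 35 at step 8

Answer: 35 8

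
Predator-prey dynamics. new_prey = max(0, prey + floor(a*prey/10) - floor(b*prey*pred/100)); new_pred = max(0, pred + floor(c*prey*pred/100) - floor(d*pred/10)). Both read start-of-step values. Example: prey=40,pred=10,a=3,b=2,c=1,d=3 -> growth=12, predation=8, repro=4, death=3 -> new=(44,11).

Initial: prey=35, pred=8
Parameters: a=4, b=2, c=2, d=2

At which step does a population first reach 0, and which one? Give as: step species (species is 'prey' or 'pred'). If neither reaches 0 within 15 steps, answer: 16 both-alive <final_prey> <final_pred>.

Step 1: prey: 35+14-5=44; pred: 8+5-1=12
Step 2: prey: 44+17-10=51; pred: 12+10-2=20
Step 3: prey: 51+20-20=51; pred: 20+20-4=36
Step 4: prey: 51+20-36=35; pred: 36+36-7=65
Step 5: prey: 35+14-45=4; pred: 65+45-13=97
Step 6: prey: 4+1-7=0; pred: 97+7-19=85
First extinction: prey at step 6

Answer: 6 prey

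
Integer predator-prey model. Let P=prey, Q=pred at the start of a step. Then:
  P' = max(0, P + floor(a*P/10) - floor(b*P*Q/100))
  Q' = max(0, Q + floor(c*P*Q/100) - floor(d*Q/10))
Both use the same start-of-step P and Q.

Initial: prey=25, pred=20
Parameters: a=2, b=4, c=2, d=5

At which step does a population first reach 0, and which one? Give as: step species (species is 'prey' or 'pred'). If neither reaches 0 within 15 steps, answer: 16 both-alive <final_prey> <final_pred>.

Step 1: prey: 25+5-20=10; pred: 20+10-10=20
Step 2: prey: 10+2-8=4; pred: 20+4-10=14
Step 3: prey: 4+0-2=2; pred: 14+1-7=8
Step 4: prey: 2+0-0=2; pred: 8+0-4=4
Step 5: prey: 2+0-0=2; pred: 4+0-2=2
Step 6: prey: 2+0-0=2; pred: 2+0-1=1
Step 7: prey: 2+0-0=2; pred: 1+0-0=1
Steps 8-15: state stable at prey=2, pred=1 (no change)
No extinction within 15 steps

Answer: 16 both-alive 2 1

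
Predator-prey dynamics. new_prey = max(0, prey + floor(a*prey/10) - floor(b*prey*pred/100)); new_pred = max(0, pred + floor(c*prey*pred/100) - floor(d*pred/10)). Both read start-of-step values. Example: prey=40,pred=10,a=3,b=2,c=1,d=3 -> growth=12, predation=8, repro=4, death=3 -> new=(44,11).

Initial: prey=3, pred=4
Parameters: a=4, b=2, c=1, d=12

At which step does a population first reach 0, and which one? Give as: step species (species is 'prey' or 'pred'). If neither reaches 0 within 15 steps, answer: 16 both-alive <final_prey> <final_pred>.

Answer: 1 pred

Derivation:
Step 1: prey: 3+1-0=4; pred: 4+0-4=0
First extinction: pred at step 1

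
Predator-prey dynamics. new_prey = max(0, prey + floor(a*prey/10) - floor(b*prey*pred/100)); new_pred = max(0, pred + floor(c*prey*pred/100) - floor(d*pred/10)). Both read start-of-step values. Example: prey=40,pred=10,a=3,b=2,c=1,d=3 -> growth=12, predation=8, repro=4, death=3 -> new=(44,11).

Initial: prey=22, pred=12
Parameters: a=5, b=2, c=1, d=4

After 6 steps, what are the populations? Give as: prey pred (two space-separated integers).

Step 1: prey: 22+11-5=28; pred: 12+2-4=10
Step 2: prey: 28+14-5=37; pred: 10+2-4=8
Step 3: prey: 37+18-5=50; pred: 8+2-3=7
Step 4: prey: 50+25-7=68; pred: 7+3-2=8
Step 5: prey: 68+34-10=92; pred: 8+5-3=10
Step 6: prey: 92+46-18=120; pred: 10+9-4=15

Answer: 120 15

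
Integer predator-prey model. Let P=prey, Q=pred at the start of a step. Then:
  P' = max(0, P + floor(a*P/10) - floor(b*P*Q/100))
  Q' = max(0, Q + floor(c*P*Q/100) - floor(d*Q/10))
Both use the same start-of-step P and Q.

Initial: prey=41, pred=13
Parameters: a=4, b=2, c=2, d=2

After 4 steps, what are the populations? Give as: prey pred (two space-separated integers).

Answer: 5 88

Derivation:
Step 1: prey: 41+16-10=47; pred: 13+10-2=21
Step 2: prey: 47+18-19=46; pred: 21+19-4=36
Step 3: prey: 46+18-33=31; pred: 36+33-7=62
Step 4: prey: 31+12-38=5; pred: 62+38-12=88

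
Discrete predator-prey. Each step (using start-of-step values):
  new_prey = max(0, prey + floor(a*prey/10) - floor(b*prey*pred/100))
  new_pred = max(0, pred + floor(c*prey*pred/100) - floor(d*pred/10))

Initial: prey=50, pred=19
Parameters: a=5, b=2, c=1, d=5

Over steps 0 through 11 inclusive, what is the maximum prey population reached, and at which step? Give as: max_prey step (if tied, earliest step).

Step 1: prey: 50+25-19=56; pred: 19+9-9=19
Step 2: prey: 56+28-21=63; pred: 19+10-9=20
Step 3: prey: 63+31-25=69; pred: 20+12-10=22
Step 4: prey: 69+34-30=73; pred: 22+15-11=26
Step 5: prey: 73+36-37=72; pred: 26+18-13=31
Step 6: prey: 72+36-44=64; pred: 31+22-15=38
Step 7: prey: 64+32-48=48; pred: 38+24-19=43
Step 8: prey: 48+24-41=31; pred: 43+20-21=42
Step 9: prey: 31+15-26=20; pred: 42+13-21=34
Step 10: prey: 20+10-13=17; pred: 34+6-17=23
Step 11: prey: 17+8-7=18; pred: 23+3-11=15
Max prey = 73 at step 4

Answer: 73 4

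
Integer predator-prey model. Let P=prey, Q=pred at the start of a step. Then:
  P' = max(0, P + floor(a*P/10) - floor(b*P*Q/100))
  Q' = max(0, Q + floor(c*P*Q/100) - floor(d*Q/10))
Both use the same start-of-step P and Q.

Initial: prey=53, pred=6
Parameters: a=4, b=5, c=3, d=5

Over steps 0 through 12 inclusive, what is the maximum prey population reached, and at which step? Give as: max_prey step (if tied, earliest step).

Step 1: prey: 53+21-15=59; pred: 6+9-3=12
Step 2: prey: 59+23-35=47; pred: 12+21-6=27
Step 3: prey: 47+18-63=2; pred: 27+38-13=52
Step 4: prey: 2+0-5=0; pred: 52+3-26=29
Step 5: prey: 0+0-0=0; pred: 29+0-14=15
Step 6: prey: 0+0-0=0; pred: 15+0-7=8
Step 7: prey: 0+0-0=0; pred: 8+0-4=4
Step 8: prey: 0+0-0=0; pred: 4+0-2=2
Step 9: prey: 0+0-0=0; pred: 2+0-1=1
Step 10: prey: 0+0-0=0; pred: 1+0-0=1
Step 11: prey: 0+0-0=0; pred: 1+0-0=1
Step 12: prey: 0+0-0=0; pred: 1+0-0=1
Max prey = 59 at step 1

Answer: 59 1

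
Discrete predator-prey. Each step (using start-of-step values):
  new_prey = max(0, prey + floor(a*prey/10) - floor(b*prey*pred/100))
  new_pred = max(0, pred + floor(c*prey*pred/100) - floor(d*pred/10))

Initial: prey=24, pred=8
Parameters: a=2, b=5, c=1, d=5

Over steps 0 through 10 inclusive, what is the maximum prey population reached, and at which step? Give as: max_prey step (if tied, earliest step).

Step 1: prey: 24+4-9=19; pred: 8+1-4=5
Step 2: prey: 19+3-4=18; pred: 5+0-2=3
Step 3: prey: 18+3-2=19; pred: 3+0-1=2
Step 4: prey: 19+3-1=21; pred: 2+0-1=1
Step 5: prey: 21+4-1=24; pred: 1+0-0=1
Step 6: prey: 24+4-1=27; pred: 1+0-0=1
Step 7: prey: 27+5-1=31; pred: 1+0-0=1
Step 8: prey: 31+6-1=36; pred: 1+0-0=1
Step 9: prey: 36+7-1=42; pred: 1+0-0=1
Step 10: prey: 42+8-2=48; pred: 1+0-0=1
Max prey = 48 at step 10

Answer: 48 10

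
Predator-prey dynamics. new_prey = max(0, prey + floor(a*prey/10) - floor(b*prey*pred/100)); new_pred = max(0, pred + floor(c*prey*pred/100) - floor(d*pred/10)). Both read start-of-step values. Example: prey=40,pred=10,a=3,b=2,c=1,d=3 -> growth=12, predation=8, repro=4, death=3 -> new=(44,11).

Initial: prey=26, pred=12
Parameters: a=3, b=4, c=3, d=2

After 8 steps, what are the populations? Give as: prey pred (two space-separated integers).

Answer: 0 12

Derivation:
Step 1: prey: 26+7-12=21; pred: 12+9-2=19
Step 2: prey: 21+6-15=12; pred: 19+11-3=27
Step 3: prey: 12+3-12=3; pred: 27+9-5=31
Step 4: prey: 3+0-3=0; pred: 31+2-6=27
Step 5: prey: 0+0-0=0; pred: 27+0-5=22
Step 6: prey: 0+0-0=0; pred: 22+0-4=18
Step 7: prey: 0+0-0=0; pred: 18+0-3=15
Step 8: prey: 0+0-0=0; pred: 15+0-3=12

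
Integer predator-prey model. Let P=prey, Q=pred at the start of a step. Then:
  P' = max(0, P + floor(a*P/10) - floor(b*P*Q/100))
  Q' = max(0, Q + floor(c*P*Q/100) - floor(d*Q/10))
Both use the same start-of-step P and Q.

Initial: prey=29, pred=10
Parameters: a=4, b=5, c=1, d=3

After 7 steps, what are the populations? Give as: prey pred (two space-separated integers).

Answer: 21 7

Derivation:
Step 1: prey: 29+11-14=26; pred: 10+2-3=9
Step 2: prey: 26+10-11=25; pred: 9+2-2=9
Step 3: prey: 25+10-11=24; pred: 9+2-2=9
Step 4: prey: 24+9-10=23; pred: 9+2-2=9
Step 5: prey: 23+9-10=22; pred: 9+2-2=9
Step 6: prey: 22+8-9=21; pred: 9+1-2=8
Step 7: prey: 21+8-8=21; pred: 8+1-2=7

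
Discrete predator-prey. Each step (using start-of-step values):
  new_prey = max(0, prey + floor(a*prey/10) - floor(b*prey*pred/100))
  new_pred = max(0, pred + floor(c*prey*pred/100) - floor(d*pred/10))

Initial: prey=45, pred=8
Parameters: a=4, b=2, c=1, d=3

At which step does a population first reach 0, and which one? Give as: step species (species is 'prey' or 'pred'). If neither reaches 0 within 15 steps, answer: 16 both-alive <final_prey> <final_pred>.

Answer: 9 prey

Derivation:
Step 1: prey: 45+18-7=56; pred: 8+3-2=9
Step 2: prey: 56+22-10=68; pred: 9+5-2=12
Step 3: prey: 68+27-16=79; pred: 12+8-3=17
Step 4: prey: 79+31-26=84; pred: 17+13-5=25
Step 5: prey: 84+33-42=75; pred: 25+21-7=39
Step 6: prey: 75+30-58=47; pred: 39+29-11=57
Step 7: prey: 47+18-53=12; pred: 57+26-17=66
Step 8: prey: 12+4-15=1; pred: 66+7-19=54
Step 9: prey: 1+0-1=0; pred: 54+0-16=38
First extinction: prey at step 9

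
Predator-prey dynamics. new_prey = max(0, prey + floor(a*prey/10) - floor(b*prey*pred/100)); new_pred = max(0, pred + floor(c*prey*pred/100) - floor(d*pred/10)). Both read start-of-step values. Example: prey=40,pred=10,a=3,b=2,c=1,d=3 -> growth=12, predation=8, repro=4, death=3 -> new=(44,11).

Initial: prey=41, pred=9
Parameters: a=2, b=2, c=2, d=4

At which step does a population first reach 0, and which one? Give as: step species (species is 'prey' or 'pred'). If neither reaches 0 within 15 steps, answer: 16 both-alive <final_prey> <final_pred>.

Answer: 16 both-alive 3 2

Derivation:
Step 1: prey: 41+8-7=42; pred: 9+7-3=13
Step 2: prey: 42+8-10=40; pred: 13+10-5=18
Step 3: prey: 40+8-14=34; pred: 18+14-7=25
Step 4: prey: 34+6-17=23; pred: 25+17-10=32
Step 5: prey: 23+4-14=13; pred: 32+14-12=34
Step 6: prey: 13+2-8=7; pred: 34+8-13=29
Step 7: prey: 7+1-4=4; pred: 29+4-11=22
Step 8: prey: 4+0-1=3; pred: 22+1-8=15
Step 9: prey: 3+0-0=3; pred: 15+0-6=9
Step 10: prey: 3+0-0=3; pred: 9+0-3=6
Step 11: prey: 3+0-0=3; pred: 6+0-2=4
Step 12: prey: 3+0-0=3; pred: 4+0-1=3
Step 13: prey: 3+0-0=3; pred: 3+0-1=2
Step 14: prey: 3+0-0=3; pred: 2+0-0=2
Steps 15-15: state stable at prey=3, pred=2 (no change)
No extinction within 15 steps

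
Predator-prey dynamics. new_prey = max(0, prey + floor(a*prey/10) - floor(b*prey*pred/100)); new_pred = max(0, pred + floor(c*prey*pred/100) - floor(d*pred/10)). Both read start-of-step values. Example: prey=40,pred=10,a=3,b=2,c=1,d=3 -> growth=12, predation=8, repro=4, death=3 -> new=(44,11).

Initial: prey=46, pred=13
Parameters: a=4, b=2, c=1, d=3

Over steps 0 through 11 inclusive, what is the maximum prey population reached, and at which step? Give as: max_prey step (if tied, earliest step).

Answer: 61 3

Derivation:
Step 1: prey: 46+18-11=53; pred: 13+5-3=15
Step 2: prey: 53+21-15=59; pred: 15+7-4=18
Step 3: prey: 59+23-21=61; pred: 18+10-5=23
Step 4: prey: 61+24-28=57; pred: 23+14-6=31
Step 5: prey: 57+22-35=44; pred: 31+17-9=39
Step 6: prey: 44+17-34=27; pred: 39+17-11=45
Step 7: prey: 27+10-24=13; pred: 45+12-13=44
Step 8: prey: 13+5-11=7; pred: 44+5-13=36
Step 9: prey: 7+2-5=4; pred: 36+2-10=28
Step 10: prey: 4+1-2=3; pred: 28+1-8=21
Step 11: prey: 3+1-1=3; pred: 21+0-6=15
Max prey = 61 at step 3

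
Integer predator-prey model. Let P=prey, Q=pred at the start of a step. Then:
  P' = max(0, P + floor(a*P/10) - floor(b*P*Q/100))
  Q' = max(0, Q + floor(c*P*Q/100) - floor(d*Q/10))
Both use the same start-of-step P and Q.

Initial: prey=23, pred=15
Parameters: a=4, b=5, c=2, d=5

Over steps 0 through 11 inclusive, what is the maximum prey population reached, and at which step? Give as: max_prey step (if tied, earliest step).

Step 1: prey: 23+9-17=15; pred: 15+6-7=14
Step 2: prey: 15+6-10=11; pred: 14+4-7=11
Step 3: prey: 11+4-6=9; pred: 11+2-5=8
Step 4: prey: 9+3-3=9; pred: 8+1-4=5
Step 5: prey: 9+3-2=10; pred: 5+0-2=3
Step 6: prey: 10+4-1=13; pred: 3+0-1=2
Step 7: prey: 13+5-1=17; pred: 2+0-1=1
Step 8: prey: 17+6-0=23; pred: 1+0-0=1
Step 9: prey: 23+9-1=31; pred: 1+0-0=1
Step 10: prey: 31+12-1=42; pred: 1+0-0=1
Step 11: prey: 42+16-2=56; pred: 1+0-0=1
Max prey = 56 at step 11

Answer: 56 11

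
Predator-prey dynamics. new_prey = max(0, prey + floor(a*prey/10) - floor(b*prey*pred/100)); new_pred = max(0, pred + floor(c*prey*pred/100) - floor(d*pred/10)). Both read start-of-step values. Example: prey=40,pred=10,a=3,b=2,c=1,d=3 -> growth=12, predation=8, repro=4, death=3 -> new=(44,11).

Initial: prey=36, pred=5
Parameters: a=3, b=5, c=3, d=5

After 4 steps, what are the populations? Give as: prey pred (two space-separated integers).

Answer: 10 21

Derivation:
Step 1: prey: 36+10-9=37; pred: 5+5-2=8
Step 2: prey: 37+11-14=34; pred: 8+8-4=12
Step 3: prey: 34+10-20=24; pred: 12+12-6=18
Step 4: prey: 24+7-21=10; pred: 18+12-9=21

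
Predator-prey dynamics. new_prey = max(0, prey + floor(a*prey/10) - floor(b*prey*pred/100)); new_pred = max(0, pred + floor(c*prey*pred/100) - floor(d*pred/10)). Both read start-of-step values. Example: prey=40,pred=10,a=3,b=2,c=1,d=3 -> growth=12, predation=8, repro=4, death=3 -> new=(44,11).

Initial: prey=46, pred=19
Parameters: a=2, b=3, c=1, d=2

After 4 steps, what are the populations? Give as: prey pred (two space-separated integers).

Answer: 3 21

Derivation:
Step 1: prey: 46+9-26=29; pred: 19+8-3=24
Step 2: prey: 29+5-20=14; pred: 24+6-4=26
Step 3: prey: 14+2-10=6; pred: 26+3-5=24
Step 4: prey: 6+1-4=3; pred: 24+1-4=21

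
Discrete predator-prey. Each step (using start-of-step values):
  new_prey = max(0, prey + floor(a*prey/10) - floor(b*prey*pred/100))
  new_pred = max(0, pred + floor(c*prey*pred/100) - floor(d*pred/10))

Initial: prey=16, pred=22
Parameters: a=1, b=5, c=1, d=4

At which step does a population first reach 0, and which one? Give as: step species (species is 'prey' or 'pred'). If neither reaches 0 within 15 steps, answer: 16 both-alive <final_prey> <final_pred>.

Step 1: prey: 16+1-17=0; pred: 22+3-8=17
First extinction: prey at step 1

Answer: 1 prey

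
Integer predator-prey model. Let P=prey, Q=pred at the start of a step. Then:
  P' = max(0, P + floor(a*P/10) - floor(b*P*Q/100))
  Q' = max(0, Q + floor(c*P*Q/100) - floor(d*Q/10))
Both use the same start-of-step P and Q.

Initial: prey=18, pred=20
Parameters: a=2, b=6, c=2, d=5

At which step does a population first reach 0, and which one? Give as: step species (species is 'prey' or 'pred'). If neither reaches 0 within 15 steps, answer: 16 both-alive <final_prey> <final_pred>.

Answer: 1 prey

Derivation:
Step 1: prey: 18+3-21=0; pred: 20+7-10=17
First extinction: prey at step 1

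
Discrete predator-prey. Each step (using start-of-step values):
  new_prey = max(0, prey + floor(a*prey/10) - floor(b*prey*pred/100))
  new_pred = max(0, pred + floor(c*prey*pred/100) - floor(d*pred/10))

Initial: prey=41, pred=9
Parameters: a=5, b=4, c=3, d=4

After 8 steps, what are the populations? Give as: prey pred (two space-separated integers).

Answer: 0 7

Derivation:
Step 1: prey: 41+20-14=47; pred: 9+11-3=17
Step 2: prey: 47+23-31=39; pred: 17+23-6=34
Step 3: prey: 39+19-53=5; pred: 34+39-13=60
Step 4: prey: 5+2-12=0; pred: 60+9-24=45
Step 5: prey: 0+0-0=0; pred: 45+0-18=27
Step 6: prey: 0+0-0=0; pred: 27+0-10=17
Step 7: prey: 0+0-0=0; pred: 17+0-6=11
Step 8: prey: 0+0-0=0; pred: 11+0-4=7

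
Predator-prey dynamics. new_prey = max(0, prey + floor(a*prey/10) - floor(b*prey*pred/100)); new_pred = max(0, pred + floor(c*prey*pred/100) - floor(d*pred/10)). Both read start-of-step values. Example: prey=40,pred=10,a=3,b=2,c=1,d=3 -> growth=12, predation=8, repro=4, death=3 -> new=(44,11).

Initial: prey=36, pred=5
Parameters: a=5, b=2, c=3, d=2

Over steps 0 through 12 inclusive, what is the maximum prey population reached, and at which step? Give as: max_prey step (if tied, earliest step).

Answer: 72 3

Derivation:
Step 1: prey: 36+18-3=51; pred: 5+5-1=9
Step 2: prey: 51+25-9=67; pred: 9+13-1=21
Step 3: prey: 67+33-28=72; pred: 21+42-4=59
Step 4: prey: 72+36-84=24; pred: 59+127-11=175
Step 5: prey: 24+12-84=0; pred: 175+126-35=266
Step 6: prey: 0+0-0=0; pred: 266+0-53=213
Step 7: prey: 0+0-0=0; pred: 213+0-42=171
Step 8: prey: 0+0-0=0; pred: 171+0-34=137
Step 9: prey: 0+0-0=0; pred: 137+0-27=110
Step 10: prey: 0+0-0=0; pred: 110+0-22=88
Step 11: prey: 0+0-0=0; pred: 88+0-17=71
Step 12: prey: 0+0-0=0; pred: 71+0-14=57
Max prey = 72 at step 3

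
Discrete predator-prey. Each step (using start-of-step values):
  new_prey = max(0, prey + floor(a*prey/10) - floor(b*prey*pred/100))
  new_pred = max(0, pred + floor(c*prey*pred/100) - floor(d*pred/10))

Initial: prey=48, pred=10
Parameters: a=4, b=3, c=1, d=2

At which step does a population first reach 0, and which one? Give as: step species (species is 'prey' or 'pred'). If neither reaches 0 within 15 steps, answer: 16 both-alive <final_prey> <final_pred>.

Step 1: prey: 48+19-14=53; pred: 10+4-2=12
Step 2: prey: 53+21-19=55; pred: 12+6-2=16
Step 3: prey: 55+22-26=51; pred: 16+8-3=21
Step 4: prey: 51+20-32=39; pred: 21+10-4=27
Step 5: prey: 39+15-31=23; pred: 27+10-5=32
Step 6: prey: 23+9-22=10; pred: 32+7-6=33
Step 7: prey: 10+4-9=5; pred: 33+3-6=30
Step 8: prey: 5+2-4=3; pred: 30+1-6=25
Step 9: prey: 3+1-2=2; pred: 25+0-5=20
Step 10: prey: 2+0-1=1; pred: 20+0-4=16
Step 11: prey: 1+0-0=1; pred: 16+0-3=13
Step 12: prey: 1+0-0=1; pred: 13+0-2=11
Step 13: prey: 1+0-0=1; pred: 11+0-2=9
Step 14: prey: 1+0-0=1; pred: 9+0-1=8
Step 15: prey: 1+0-0=1; pred: 8+0-1=7
No extinction within 15 steps

Answer: 16 both-alive 1 7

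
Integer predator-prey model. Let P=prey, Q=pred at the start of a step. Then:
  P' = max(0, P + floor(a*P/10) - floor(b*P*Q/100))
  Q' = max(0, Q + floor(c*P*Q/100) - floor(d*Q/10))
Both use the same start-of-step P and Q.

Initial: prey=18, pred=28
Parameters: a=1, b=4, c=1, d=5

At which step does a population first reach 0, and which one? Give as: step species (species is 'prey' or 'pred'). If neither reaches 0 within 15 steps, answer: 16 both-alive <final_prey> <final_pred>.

Answer: 1 prey

Derivation:
Step 1: prey: 18+1-20=0; pred: 28+5-14=19
First extinction: prey at step 1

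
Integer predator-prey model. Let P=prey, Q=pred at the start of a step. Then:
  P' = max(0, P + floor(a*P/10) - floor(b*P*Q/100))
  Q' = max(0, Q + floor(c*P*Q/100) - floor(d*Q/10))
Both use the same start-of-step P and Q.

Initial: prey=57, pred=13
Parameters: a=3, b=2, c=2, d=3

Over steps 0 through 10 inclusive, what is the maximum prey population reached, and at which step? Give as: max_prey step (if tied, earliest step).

Step 1: prey: 57+17-14=60; pred: 13+14-3=24
Step 2: prey: 60+18-28=50; pred: 24+28-7=45
Step 3: prey: 50+15-45=20; pred: 45+45-13=77
Step 4: prey: 20+6-30=0; pred: 77+30-23=84
Step 5: prey: 0+0-0=0; pred: 84+0-25=59
Step 6: prey: 0+0-0=0; pred: 59+0-17=42
Step 7: prey: 0+0-0=0; pred: 42+0-12=30
Step 8: prey: 0+0-0=0; pred: 30+0-9=21
Step 9: prey: 0+0-0=0; pred: 21+0-6=15
Step 10: prey: 0+0-0=0; pred: 15+0-4=11
Max prey = 60 at step 1

Answer: 60 1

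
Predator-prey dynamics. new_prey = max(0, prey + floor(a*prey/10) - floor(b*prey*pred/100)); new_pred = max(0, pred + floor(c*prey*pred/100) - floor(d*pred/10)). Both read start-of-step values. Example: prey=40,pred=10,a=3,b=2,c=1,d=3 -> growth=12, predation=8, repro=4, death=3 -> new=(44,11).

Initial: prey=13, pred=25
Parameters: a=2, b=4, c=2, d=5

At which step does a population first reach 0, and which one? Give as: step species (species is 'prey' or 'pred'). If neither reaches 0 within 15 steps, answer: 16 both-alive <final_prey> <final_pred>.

Answer: 16 both-alive 1 1

Derivation:
Step 1: prey: 13+2-13=2; pred: 25+6-12=19
Step 2: prey: 2+0-1=1; pred: 19+0-9=10
Step 3: prey: 1+0-0=1; pred: 10+0-5=5
Step 4: prey: 1+0-0=1; pred: 5+0-2=3
Step 5: prey: 1+0-0=1; pred: 3+0-1=2
Step 6: prey: 1+0-0=1; pred: 2+0-1=1
Step 7: prey: 1+0-0=1; pred: 1+0-0=1
Steps 8-15: state stable at prey=1, pred=1 (no change)
No extinction within 15 steps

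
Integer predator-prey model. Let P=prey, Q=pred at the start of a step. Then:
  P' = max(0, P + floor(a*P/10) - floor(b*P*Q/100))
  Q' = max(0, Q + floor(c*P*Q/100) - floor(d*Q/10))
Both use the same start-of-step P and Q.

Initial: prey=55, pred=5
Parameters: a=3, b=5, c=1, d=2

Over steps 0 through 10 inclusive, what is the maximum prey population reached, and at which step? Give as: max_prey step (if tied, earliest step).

Answer: 58 1

Derivation:
Step 1: prey: 55+16-13=58; pred: 5+2-1=6
Step 2: prey: 58+17-17=58; pred: 6+3-1=8
Step 3: prey: 58+17-23=52; pred: 8+4-1=11
Step 4: prey: 52+15-28=39; pred: 11+5-2=14
Step 5: prey: 39+11-27=23; pred: 14+5-2=17
Step 6: prey: 23+6-19=10; pred: 17+3-3=17
Step 7: prey: 10+3-8=5; pred: 17+1-3=15
Step 8: prey: 5+1-3=3; pred: 15+0-3=12
Step 9: prey: 3+0-1=2; pred: 12+0-2=10
Step 10: prey: 2+0-1=1; pred: 10+0-2=8
Max prey = 58 at step 1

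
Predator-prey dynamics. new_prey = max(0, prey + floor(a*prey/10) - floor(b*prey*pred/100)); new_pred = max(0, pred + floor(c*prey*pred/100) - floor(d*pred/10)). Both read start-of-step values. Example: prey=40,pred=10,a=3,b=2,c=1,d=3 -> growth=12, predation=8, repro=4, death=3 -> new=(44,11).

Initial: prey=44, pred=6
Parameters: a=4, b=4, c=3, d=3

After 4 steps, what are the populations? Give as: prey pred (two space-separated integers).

Step 1: prey: 44+17-10=51; pred: 6+7-1=12
Step 2: prey: 51+20-24=47; pred: 12+18-3=27
Step 3: prey: 47+18-50=15; pred: 27+38-8=57
Step 4: prey: 15+6-34=0; pred: 57+25-17=65

Answer: 0 65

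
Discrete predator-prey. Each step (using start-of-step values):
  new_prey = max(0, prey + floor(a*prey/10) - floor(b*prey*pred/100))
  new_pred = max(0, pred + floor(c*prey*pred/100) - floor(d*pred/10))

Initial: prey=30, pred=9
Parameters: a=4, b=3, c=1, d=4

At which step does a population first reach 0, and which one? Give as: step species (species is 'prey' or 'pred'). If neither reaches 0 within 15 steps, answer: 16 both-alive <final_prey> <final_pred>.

Answer: 16 both-alive 4 6

Derivation:
Step 1: prey: 30+12-8=34; pred: 9+2-3=8
Step 2: prey: 34+13-8=39; pred: 8+2-3=7
Step 3: prey: 39+15-8=46; pred: 7+2-2=7
Step 4: prey: 46+18-9=55; pred: 7+3-2=8
Step 5: prey: 55+22-13=64; pred: 8+4-3=9
Step 6: prey: 64+25-17=72; pred: 9+5-3=11
Step 7: prey: 72+28-23=77; pred: 11+7-4=14
Step 8: prey: 77+30-32=75; pred: 14+10-5=19
Step 9: prey: 75+30-42=63; pred: 19+14-7=26
Step 10: prey: 63+25-49=39; pred: 26+16-10=32
Step 11: prey: 39+15-37=17; pred: 32+12-12=32
Step 12: prey: 17+6-16=7; pred: 32+5-12=25
Step 13: prey: 7+2-5=4; pred: 25+1-10=16
Step 14: prey: 4+1-1=4; pred: 16+0-6=10
Step 15: prey: 4+1-1=4; pred: 10+0-4=6
No extinction within 15 steps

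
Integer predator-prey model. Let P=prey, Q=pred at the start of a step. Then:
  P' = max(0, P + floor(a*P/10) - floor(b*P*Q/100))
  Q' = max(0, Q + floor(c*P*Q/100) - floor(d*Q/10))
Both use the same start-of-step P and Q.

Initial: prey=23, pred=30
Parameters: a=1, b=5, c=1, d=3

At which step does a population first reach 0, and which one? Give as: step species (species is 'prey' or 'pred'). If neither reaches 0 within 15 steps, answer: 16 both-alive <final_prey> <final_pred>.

Step 1: prey: 23+2-34=0; pred: 30+6-9=27
First extinction: prey at step 1

Answer: 1 prey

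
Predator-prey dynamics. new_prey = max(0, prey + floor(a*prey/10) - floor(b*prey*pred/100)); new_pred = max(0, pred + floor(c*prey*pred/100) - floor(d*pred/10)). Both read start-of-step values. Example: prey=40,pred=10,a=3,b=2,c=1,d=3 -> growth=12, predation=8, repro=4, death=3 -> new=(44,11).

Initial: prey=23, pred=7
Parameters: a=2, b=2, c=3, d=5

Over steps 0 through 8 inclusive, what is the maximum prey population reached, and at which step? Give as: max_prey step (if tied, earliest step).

Answer: 26 3

Derivation:
Step 1: prey: 23+4-3=24; pred: 7+4-3=8
Step 2: prey: 24+4-3=25; pred: 8+5-4=9
Step 3: prey: 25+5-4=26; pred: 9+6-4=11
Step 4: prey: 26+5-5=26; pred: 11+8-5=14
Step 5: prey: 26+5-7=24; pred: 14+10-7=17
Step 6: prey: 24+4-8=20; pred: 17+12-8=21
Step 7: prey: 20+4-8=16; pred: 21+12-10=23
Step 8: prey: 16+3-7=12; pred: 23+11-11=23
Max prey = 26 at step 3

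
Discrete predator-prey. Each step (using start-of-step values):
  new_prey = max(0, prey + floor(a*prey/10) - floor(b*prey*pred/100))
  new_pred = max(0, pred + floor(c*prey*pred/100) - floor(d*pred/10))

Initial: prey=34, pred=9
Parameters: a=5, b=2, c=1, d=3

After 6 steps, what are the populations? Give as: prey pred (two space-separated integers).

Step 1: prey: 34+17-6=45; pred: 9+3-2=10
Step 2: prey: 45+22-9=58; pred: 10+4-3=11
Step 3: prey: 58+29-12=75; pred: 11+6-3=14
Step 4: prey: 75+37-21=91; pred: 14+10-4=20
Step 5: prey: 91+45-36=100; pred: 20+18-6=32
Step 6: prey: 100+50-64=86; pred: 32+32-9=55

Answer: 86 55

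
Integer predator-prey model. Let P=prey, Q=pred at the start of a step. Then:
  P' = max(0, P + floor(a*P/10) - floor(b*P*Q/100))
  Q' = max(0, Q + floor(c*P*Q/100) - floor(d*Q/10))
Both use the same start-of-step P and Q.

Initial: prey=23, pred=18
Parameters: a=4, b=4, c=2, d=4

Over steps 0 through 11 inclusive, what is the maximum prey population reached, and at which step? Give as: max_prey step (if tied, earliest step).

Step 1: prey: 23+9-16=16; pred: 18+8-7=19
Step 2: prey: 16+6-12=10; pred: 19+6-7=18
Step 3: prey: 10+4-7=7; pred: 18+3-7=14
Step 4: prey: 7+2-3=6; pred: 14+1-5=10
Step 5: prey: 6+2-2=6; pred: 10+1-4=7
Step 6: prey: 6+2-1=7; pred: 7+0-2=5
Step 7: prey: 7+2-1=8; pred: 5+0-2=3
Step 8: prey: 8+3-0=11; pred: 3+0-1=2
Step 9: prey: 11+4-0=15; pred: 2+0-0=2
Step 10: prey: 15+6-1=20; pred: 2+0-0=2
Step 11: prey: 20+8-1=27; pred: 2+0-0=2
Max prey = 27 at step 11

Answer: 27 11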